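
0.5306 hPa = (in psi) 1 hPa = 100 Pa, so 0.5306 hPa = 0.5306 * 100 = 53.06 Pa. 1 psi = 6894.7573 Pa, so 53.06 Pa = 53.06 / 6894.7573 = 0.0076957024 psi ≈ 0.007696 psi (4 s.f.). Final answer: 0.007696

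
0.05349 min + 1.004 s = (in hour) 1 min = 60 s, so 0.05349 min = 0.05349 * 60 = 3.2094 s. 1.004 s is already in s. Sum: 3.2094 + 1.004 = 4.2134 s. 1 hour = 3600 s, so 4.2134 s = 4.2134 / 3600 = 0.0011703889 hour ≈ 0.00117 hour (4 s.f.). Final answer: 0.00117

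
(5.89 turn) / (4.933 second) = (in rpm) 71.64. Check: 1 turn = 6.2831853 rad, so 5.89 turn = 5.89 * 6.2831853 = 37.007961 rad. 4.933 second = 4.933 s. Combine: 37.007961 rad / 4.933 s = 7.5021207 rad/s. 1 rpm = 0.10471976 rad/s, so 7.5021207 rad/s = 7.5021207 / 0.10471976 = 71.639976 rpm ≈ 71.64 rpm (4 s.f.).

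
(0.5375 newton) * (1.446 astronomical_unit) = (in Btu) 0.5375 newton = 0.5375 N. 1 astronomical_unit = 1.4959787e+11 m, so 1.446 astronomical_unit = 1.446 * 1.4959787e+11 = 2.1631852e+11 m. Combine: 0.5375 N * 2.1631852e+11 m = 1.1627121e+11 J. 1 Btu = 1055.0559 J, so 1.1627121e+11 J = 1.1627121e+11 / 1055.0559 = 1.1020384e+08 Btu ≈ 1.102e+08 Btu (4 s.f.). Final answer: 1.102e+08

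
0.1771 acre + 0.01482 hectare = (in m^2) 1 acre = 4046.8564 m^2, so 0.1771 acre = 0.1771 * 4046.8564 = 716.69827 m^2. 1 hectare = 10000 m^2, so 0.01482 hectare = 0.01482 * 10000 = 148.2 m^2. Sum: 716.69827 + 148.2 = 864.89827 m^2. Result: 864.89827 m^2 ≈ 864.9 m^2 (4 s.f.). Final answer: 864.9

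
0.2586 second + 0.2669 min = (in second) 16.27. Check: 0.2586 second = 0.2586 s. 1 min = 60 s, so 0.2669 min = 0.2669 * 60 = 16.014 s. Sum: 0.2586 + 16.014 = 16.2726 s. 16.2726 s = 16.2726 second ≈ 16.27 second (4 s.f.).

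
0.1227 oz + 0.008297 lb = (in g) 7.242. Check: 1 oz = 0.028349523 kg, so 0.1227 oz = 0.1227 * 0.028349523 = 0.0034784865 kg. 1 lb = 0.45359237 kg, so 0.008297 lb = 0.008297 * 0.45359237 = 0.0037634559 kg. Sum: 0.0034784865 + 0.0037634559 = 0.0072419424 kg. 1 g = 0.001 kg, so 0.0072419424 kg = 0.0072419424 / 0.001 = 7.2419424 g ≈ 7.242 g (4 s.f.).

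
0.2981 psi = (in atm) 1 psi = 6894.7573 Pa, so 0.2981 psi = 0.2981 * 6894.7573 = 2055.3271 Pa. 1 atm = 101325 Pa, so 2055.3271 Pa = 2055.3271 / 101325 = 0.020284502 atm ≈ 0.02028 atm (4 s.f.). Final answer: 0.02028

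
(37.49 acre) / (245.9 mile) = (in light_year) 1 acre = 4046.8564 m^2, so 37.49 acre = 37.49 * 4046.8564 = 151716.65 m^2. 1 mile = 1609.344 m, so 245.9 mile = 245.9 * 1609.344 = 395737.69 m. Combine: 151716.65 m^2 / 395737.69 m = 0.3833768 m. 1 light_year = 9.4607305e+15 m, so 0.3833768 m = 0.3833768 / 9.4607305e+15 = 4.0522959e-17 light_year ≈ 4.052e-17 light_year (4 s.f.). Final answer: 4.052e-17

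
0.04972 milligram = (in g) 1 milligram = 1e-06 kg, so 0.04972 milligram = 0.04972 * 1e-06 = 4.972e-08 kg. 1 g = 0.001 kg, so 4.972e-08 kg = 4.972e-08 / 0.001 = 4.972e-05 g. Final answer: 4.972e-05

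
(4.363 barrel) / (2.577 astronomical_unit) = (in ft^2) 1 barrel = 0.15898729 m^3, so 4.363 barrel = 4.363 * 0.15898729 = 0.69366157 m^3. 1 astronomical_unit = 1.4959787e+11 m, so 2.577 astronomical_unit = 2.577 * 1.4959787e+11 = 3.8551371e+11 m. Combine: 0.69366157 m^3 / 3.8551371e+11 m = 1.7993175e-12 m^2. 1 ft^2 = 0.09290304 m^2, so 1.7993175e-12 m^2 = 1.7993175e-12 / 0.09290304 = 1.9367692e-11 ft^2 ≈ 1.937e-11 ft^2 (4 s.f.). Final answer: 1.937e-11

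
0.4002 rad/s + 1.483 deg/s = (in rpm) 0.4002 rad/s is already in rad/s. 1 deg/s = 0.017453293 rad/s, so 1.483 deg/s = 1.483 * 0.017453293 = 0.025883233 rad/s. Sum: 0.4002 + 0.025883233 = 0.42608323 rad/s. 1 rpm = 0.10471976 rad/s, so 0.42608323 rad/s = 0.42608323 / 0.10471976 = 4.0687952 rpm ≈ 4.069 rpm (4 s.f.). Final answer: 4.069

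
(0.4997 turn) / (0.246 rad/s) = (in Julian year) 1 turn = 6.2831853 rad, so 0.4997 turn = 0.4997 * 6.2831853 = 3.1397077 rad. 0.246 rad/s is already in rad/s. Combine: 3.1397077 rad / 0.246 rad/s = 12.763039 s. 1 Julian year = 31557600 s, so 12.763039 s = 12.763039 / 31557600 = 4.0443631e-07 Julian year ≈ 4.044e-07 Julian year (4 s.f.). Final answer: 4.044e-07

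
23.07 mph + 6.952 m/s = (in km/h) 62.15. Check: 1 mph = 0.44704 m/s, so 23.07 mph = 23.07 * 0.44704 = 10.313213 m/s. 6.952 m/s is already in m/s. Sum: 10.313213 + 6.952 = 17.265213 m/s. 1 km/h = 0.27777778 m/s, so 17.265213 m/s = 17.265213 / 0.27777778 = 62.154766 km/h ≈ 62.15 km/h (4 s.f.).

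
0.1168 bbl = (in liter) 1 bbl = 0.15898729 m^3, so 0.1168 bbl = 0.1168 * 0.15898729 = 0.018569716 m^3. 1 liter = 0.001 m^3, so 0.018569716 m^3 = 0.018569716 / 0.001 = 18.569716 liter ≈ 18.57 liter (4 s.f.). Final answer: 18.57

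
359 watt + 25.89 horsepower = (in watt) 1.967e+04. Check: 359 watt = 359 W. 1 horsepower = 745.69987 W, so 25.89 horsepower = 25.89 * 745.69987 = 19306.17 W. Sum: 359 + 19306.17 = 19665.17 W. 19665.17 W = 19665.17 watt ≈ 1.967e+04 watt (4 s.f.).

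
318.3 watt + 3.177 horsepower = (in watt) 2687. Check: 318.3 watt = 318.3 W. 1 horsepower = 745.69987 W, so 3.177 horsepower = 3.177 * 745.69987 = 2369.0885 W. Sum: 318.3 + 2369.0885 = 2687.3885 W. 2687.3885 W = 2687.3885 watt ≈ 2687 watt (4 s.f.).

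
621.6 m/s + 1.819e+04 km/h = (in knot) 1.103e+04. Check: 621.6 m/s is already in m/s. 1 km/h = 0.27777778 m/s, so 1.819e+04 km/h = 1.819e+04 * 0.27777778 = 5052.7778 m/s. Sum: 621.6 + 5052.7778 = 5674.3778 m/s. 1 knot = 0.51444444 m/s, so 5674.3778 m/s = 5674.3778 / 0.51444444 = 11030.108 knot ≈ 1.103e+04 knot (4 s.f.).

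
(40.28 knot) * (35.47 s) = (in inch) 2.894e+04. Check: 1 knot = 0.51444444 m/s, so 40.28 knot = 40.28 * 0.51444444 = 20.721822 m/s. 35.47 s is already in s. Combine: 20.721822 m/s * 35.47 s = 735.00303 m. 1 inch = 0.0254 m, so 735.00303 m = 735.00303 / 0.0254 = 28937.127 inch ≈ 2.894e+04 inch (4 s.f.).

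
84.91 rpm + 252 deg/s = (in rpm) 1 rpm = 0.10471976 rad/s, so 84.91 rpm = 84.91 * 0.10471976 = 8.8917544 rad/s. 1 deg/s = 0.017453293 rad/s, so 252 deg/s = 252 * 0.017453293 = 4.3982297 rad/s. Sum: 8.8917544 + 4.3982297 = 13.289984 rad/s. 1 rpm = 0.10471976 rad/s, so 13.289984 rad/s = 13.289984 / 0.10471976 = 126.91 rpm ≈ 126.9 rpm (4 s.f.). Final answer: 126.9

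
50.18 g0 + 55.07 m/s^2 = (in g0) 1 g0 = 9.80665 m/s^2, so 50.18 g0 = 50.18 * 9.80665 = 492.0977 m/s^2. 55.07 m/s^2 is already in m/s^2. Sum: 492.0977 + 55.07 = 547.1677 m/s^2. 1 g0 = 9.80665 m/s^2, so 547.1677 m/s^2 = 547.1677 / 9.80665 = 55.795577 g0 ≈ 55.8 g0 (4 s.f.). Final answer: 55.8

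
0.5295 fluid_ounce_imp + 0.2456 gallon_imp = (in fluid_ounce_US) 1 fluid_ounce_imp = 2.8413063e-05 m^3, so 0.5295 fluid_ounce_imp = 0.5295 * 2.8413063e-05 = 1.5044717e-05 m^3. 1 gallon_imp = 0.00454609 m^3, so 0.2456 gallon_imp = 0.2456 * 0.00454609 = 0.0011165197 m^3. Sum: 1.5044717e-05 + 0.0011165197 = 0.0011315644 m^3. 1 fluid_ounce_US = 2.957353e-05 m^3, so 0.0011315644 m^3 = 0.0011315644 / 2.957353e-05 = 38.262745 fluid_ounce_US ≈ 38.26 fluid_ounce_US (4 s.f.). Final answer: 38.26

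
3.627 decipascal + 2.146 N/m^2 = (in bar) 2.509e-05. Check: 1 decipascal = 0.1 Pa, so 3.627 decipascal = 3.627 * 0.1 = 0.3627 Pa. 2.146 N/m^2 = 2.146 Pa. Sum: 0.3627 + 2.146 = 2.5087 Pa. 1 bar = 100000 Pa, so 2.5087 Pa = 2.5087 / 100000 = 2.5087e-05 bar ≈ 2.509e-05 bar (4 s.f.).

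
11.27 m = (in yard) 12.33. Check: 1 yard = 0.9144 m, so 11.27 m = 11.27 / 0.9144 = 12.325022 yard ≈ 12.33 yard (4 s.f.).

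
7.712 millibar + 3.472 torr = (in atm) 1 millibar = 100 Pa, so 7.712 millibar = 7.712 * 100 = 771.2 Pa. 1 torr = 133.32237 Pa, so 3.472 torr = 3.472 * 133.32237 = 462.89526 Pa. Sum: 771.2 + 462.89526 = 1234.0953 Pa. 1 atm = 101325 Pa, so 1234.0953 Pa = 1234.0953 / 101325 = 0.012179573 atm ≈ 0.01218 atm (4 s.f.). Final answer: 0.01218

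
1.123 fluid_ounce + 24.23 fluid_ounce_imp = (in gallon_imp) 1 fluid_ounce = 2.957353e-05 m^3, so 1.123 fluid_ounce = 1.123 * 2.957353e-05 = 3.3211074e-05 m^3. 1 fluid_ounce_imp = 2.8413063e-05 m^3, so 24.23 fluid_ounce_imp = 24.23 * 2.8413063e-05 = 0.0006884485 m^3. Sum: 3.3211074e-05 + 0.0006884485 = 0.00072165958 m^3. 1 gallon_imp = 0.00454609 m^3, so 0.00072165958 m^3 = 0.00072165958 / 0.00454609 = 0.15874291 gallon_imp ≈ 0.1587 gallon_imp (4 s.f.). Final answer: 0.1587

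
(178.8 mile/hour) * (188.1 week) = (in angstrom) 1 mile/hour = 0.44704 m/s, so 178.8 mile/hour = 178.8 * 0.44704 = 79.930752 m/s. 1 week = 604800 s, so 188.1 week = 188.1 * 604800 = 1.1376288e+08 s. Combine: 79.930752 m/s * 1.1376288e+08 s = 9.0931525e+09 m. 1 angstrom = 1e-10 m, so 9.0931525e+09 m = 9.0931525e+09 / 1e-10 = 9.0931525e+19 angstrom ≈ 9.093e+19 angstrom (4 s.f.). Final answer: 9.093e+19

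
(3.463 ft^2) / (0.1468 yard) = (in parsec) 1 ft^2 = 0.09290304 m^2, so 3.463 ft^2 = 3.463 * 0.09290304 = 0.32172323 m^2. 1 yard = 0.9144 m, so 0.1468 yard = 0.1468 * 0.9144 = 0.13423392 m. Combine: 0.32172323 m^2 / 0.13423392 m = 2.3967357 m. 1 parsec = 3.0856776e+16 m, so 2.3967357 m = 2.3967357 / 3.0856776e+16 = 7.7672914e-17 parsec ≈ 7.767e-17 parsec (4 s.f.). Final answer: 7.767e-17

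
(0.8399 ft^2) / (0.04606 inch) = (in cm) 1 ft^2 = 0.09290304 m^2, so 0.8399 ft^2 = 0.8399 * 0.09290304 = 0.078029263 m^2. 1 inch = 0.0254 m, so 0.04606 inch = 0.04606 * 0.0254 = 0.001169924 m. Combine: 0.078029263 m^2 / 0.001169924 m = 66.69601 m. 1 cm = 0.01 m, so 66.69601 m = 66.69601 / 0.01 = 6669.601 cm ≈ 6670 cm (4 s.f.). Final answer: 6670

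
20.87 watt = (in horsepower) 20.87 watt = 20.87 W. 1 horsepower = 745.69987 W, so 20.87 W = 20.87 / 745.69987 = 0.027987131 horsepower ≈ 0.02799 horsepower (4 s.f.). Final answer: 0.02799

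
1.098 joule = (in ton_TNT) 1.098 joule = 1.098 J. 1 ton_TNT = 4.184e+09 J, so 1.098 J = 1.098 / 4.184e+09 = 2.624283e-10 ton_TNT ≈ 2.624e-10 ton_TNT (4 s.f.). Final answer: 2.624e-10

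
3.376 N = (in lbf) 1 lbf = 4.4482216 N, so 3.376 N = 3.376 / 4.4482216 = 0.75895499 lbf ≈ 0.759 lbf (4 s.f.). Final answer: 0.759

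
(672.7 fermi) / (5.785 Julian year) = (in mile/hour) 8.243e-21. Check: 1 fermi = 1e-15 m, so 672.7 fermi = 672.7 * 1e-15 = 6.727e-13 m. 1 Julian year = 31557600 s, so 5.785 Julian year = 5.785 * 31557600 = 1.8256072e+08 s. Combine: 6.727e-13 m / 1.8256072e+08 s = 3.6848015e-21 m/s. 1 mile/hour = 0.44704 m/s, so 3.6848015e-21 m/s = 3.6848015e-21 / 0.44704 = 8.2426662e-21 mile/hour ≈ 8.243e-21 mile/hour (4 s.f.).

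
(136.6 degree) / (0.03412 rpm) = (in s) 1 degree = 0.017453293 rad, so 136.6 degree = 136.6 * 0.017453293 = 2.3841198 rad. 1 rpm = 0.10471976 rad/s, so 0.03412 rpm = 0.03412 * 0.10471976 = 0.003573038 rad/s. Combine: 2.3841198 rad / 0.003573038 rad/s = 667.25283 s. Result: 667.25283 s ≈ 667.3 s (4 s.f.). Final answer: 667.3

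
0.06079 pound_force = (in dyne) 2.704e+04. Check: 1 pound_force = 4.4482216 N, so 0.06079 pound_force = 0.06079 * 4.4482216 = 0.27040739 N. 1 dyne = 1e-05 N, so 0.27040739 N = 0.27040739 / 1e-05 = 27040.739 dyne ≈ 2.704e+04 dyne (4 s.f.).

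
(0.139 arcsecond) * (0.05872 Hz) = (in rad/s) 1 arcsecond = 4.8481368e-06 rad, so 0.139 arcsecond = 0.139 * 4.8481368e-06 = 6.7389102e-07 rad. 0.05872 Hz is already in Hz. Combine: 6.7389102e-07 rad * 0.05872 Hz = 3.9570881e-08 rad/s. Result: 3.9570881e-08 rad/s ≈ 3.957e-08 rad/s (4 s.f.). Final answer: 3.957e-08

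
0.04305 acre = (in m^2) 1 acre = 4046.8564 m^2, so 0.04305 acre = 0.04305 * 4046.8564 = 174.21717 m^2. Result: 174.21717 m^2 ≈ 174.2 m^2 (4 s.f.). Final answer: 174.2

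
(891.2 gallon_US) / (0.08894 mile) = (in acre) 1 gallon_US = 0.0037854118 m^3, so 891.2 gallon_US = 891.2 * 0.0037854118 = 3.373559 m^3. 1 mile = 1609.344 m, so 0.08894 mile = 0.08894 * 1609.344 = 143.13506 m. Combine: 3.373559 m^3 / 143.13506 m = 0.023569062 m^2. 1 acre = 4046.8564 m^2, so 0.023569062 m^2 = 0.023569062 / 4046.8564 = 5.824042e-06 acre ≈ 5.824e-06 acre (4 s.f.). Final answer: 5.824e-06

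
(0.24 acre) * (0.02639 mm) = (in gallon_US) 6.771. Check: 1 acre = 4046.8564 m^2, so 0.24 acre = 0.24 * 4046.8564 = 971.24554 m^2. 1 mm = 0.001 m, so 0.02639 mm = 0.02639 * 0.001 = 2.639e-05 m. Combine: 971.24554 m^2 * 2.639e-05 m = 0.02563117 m^3. 1 gallon_US = 0.0037854118 m^3, so 0.02563117 m^3 = 0.02563117 / 0.0037854118 = 6.7710387 gallon_US ≈ 6.771 gallon_US (4 s.f.).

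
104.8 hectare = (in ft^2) 1 hectare = 10000 m^2, so 104.8 hectare = 104.8 * 10000 = 1048000 m^2. 1 ft^2 = 0.09290304 m^2, so 1048000 m^2 = 1048000 / 0.09290304 = 11280578 ft^2 ≈ 1.128e+07 ft^2 (4 s.f.). Final answer: 1.128e+07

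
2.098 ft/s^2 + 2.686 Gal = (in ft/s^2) 2.186. Check: 1 ft/s^2 = 0.3048 m/s^2, so 2.098 ft/s^2 = 2.098 * 0.3048 = 0.6394704 m/s^2. 1 Gal = 0.01 m/s^2, so 2.686 Gal = 2.686 * 0.01 = 0.02686 m/s^2. Sum: 0.6394704 + 0.02686 = 0.6663304 m/s^2. 1 ft/s^2 = 0.3048 m/s^2, so 0.6663304 m/s^2 = 0.6663304 / 0.3048 = 2.1861234 ft/s^2 ≈ 2.186 ft/s^2 (4 s.f.).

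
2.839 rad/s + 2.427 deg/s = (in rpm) 27.51. Check: 2.839 rad/s is already in rad/s. 1 deg/s = 0.017453293 rad/s, so 2.427 deg/s = 2.427 * 0.017453293 = 0.042359141 rad/s. Sum: 2.839 + 0.042359141 = 2.8813591 rad/s. 1 rpm = 0.10471976 rad/s, so 2.8813591 rad/s = 2.8813591 / 0.10471976 = 27.514953 rpm ≈ 27.51 rpm (4 s.f.).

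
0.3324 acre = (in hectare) 0.1345. Check: 1 acre = 4046.8564 m^2, so 0.3324 acre = 0.3324 * 4046.8564 = 1345.1751 m^2. 1 hectare = 10000 m^2, so 1345.1751 m^2 = 1345.1751 / 10000 = 0.13451751 hectare ≈ 0.1345 hectare (4 s.f.).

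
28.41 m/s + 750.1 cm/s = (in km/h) 28.41 m/s is already in m/s. 1 cm/s = 0.01 m/s, so 750.1 cm/s = 750.1 * 0.01 = 7.501 m/s. Sum: 28.41 + 7.501 = 35.911 m/s. 1 km/h = 0.27777778 m/s, so 35.911 m/s = 35.911 / 0.27777778 = 129.2796 km/h ≈ 129.3 km/h (4 s.f.). Final answer: 129.3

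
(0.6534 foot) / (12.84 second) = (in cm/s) 1.551. Check: 1 foot = 0.3048 m, so 0.6534 foot = 0.6534 * 0.3048 = 0.19915632 m. 12.84 second = 12.84 s. Combine: 0.19915632 m / 12.84 s = 0.015510617 m/s. 1 cm/s = 0.01 m/s, so 0.015510617 m/s = 0.015510617 / 0.01 = 1.5510617 cm/s ≈ 1.551 cm/s (4 s.f.).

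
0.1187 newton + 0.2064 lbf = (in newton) 1.037. Check: 0.1187 newton = 0.1187 N. 1 lbf = 4.4482216 N, so 0.2064 lbf = 0.2064 * 4.4482216 = 0.91811294 N. Sum: 0.1187 + 0.91811294 = 1.0368129 N. 1.0368129 N = 1.0368129 newton ≈ 1.037 newton (4 s.f.).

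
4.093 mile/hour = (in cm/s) 183. Check: 1 mile/hour = 0.44704 m/s, so 4.093 mile/hour = 4.093 * 0.44704 = 1.8297347 m/s. 1 cm/s = 0.01 m/s, so 1.8297347 m/s = 1.8297347 / 0.01 = 182.97347 cm/s ≈ 183 cm/s (4 s.f.).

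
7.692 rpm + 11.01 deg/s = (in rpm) 9.527. Check: 1 rpm = 0.10471976 rad/s, so 7.692 rpm = 7.692 * 0.10471976 = 0.80550436 rad/s. 1 deg/s = 0.017453293 rad/s, so 11.01 deg/s = 11.01 * 0.017453293 = 0.19216075 rad/s. Sum: 0.80550436 + 0.19216075 = 0.99766511 rad/s. 1 rpm = 0.10471976 rad/s, so 0.99766511 rad/s = 0.99766511 / 0.10471976 = 9.527 rpm.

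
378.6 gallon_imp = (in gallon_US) 454.7. Check: 1 gallon_imp = 0.00454609 m^3, so 378.6 gallon_imp = 378.6 * 0.00454609 = 1.7211497 m^3. 1 gallon_US = 0.0037854118 m^3, so 1.7211497 m^3 = 1.7211497 / 0.0037854118 = 454.67964 gallon_US ≈ 454.7 gallon_US (4 s.f.).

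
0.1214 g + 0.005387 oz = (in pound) 1 g = 0.001 kg, so 0.1214 g = 0.1214 * 0.001 = 0.0001214 kg. 1 oz = 0.028349523 kg, so 0.005387 oz = 0.005387 * 0.028349523 = 0.00015271888 kg. Sum: 0.0001214 + 0.00015271888 = 0.00027411888 kg. 1 pound = 0.45359237 kg, so 0.00027411888 kg = 0.00027411888 / 0.45359237 = 0.00060432869 pound ≈ 0.0006043 pound (4 s.f.). Final answer: 0.0006043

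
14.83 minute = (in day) 1 minute = 60 s, so 14.83 minute = 14.83 * 60 = 889.8 s. 1 day = 86400 s, so 889.8 s = 889.8 / 86400 = 0.010298611 day ≈ 0.0103 day (4 s.f.). Final answer: 0.0103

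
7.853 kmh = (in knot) 4.24. Check: 1 kmh = 0.27777778 m/s, so 7.853 kmh = 7.853 * 0.27777778 = 2.1813889 m/s. 1 knot = 0.51444444 m/s, so 2.1813889 m/s = 2.1813889 / 0.51444444 = 4.2402808 knot ≈ 4.24 knot (4 s.f.).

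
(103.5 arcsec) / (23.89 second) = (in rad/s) 1 arcsec = 4.8481368e-06 rad, so 103.5 arcsec = 103.5 * 4.8481368e-06 = 0.00050178216 rad. 23.89 second = 23.89 s. Combine: 0.00050178216 rad / 23.89 s = 2.1003858e-05 rad/s. Result: 2.1003858e-05 rad/s ≈ 2.1e-05 rad/s (4 s.f.). Final answer: 2.1e-05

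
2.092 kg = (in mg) 2.092e+06. Check: 1 mg = 1e-06 kg, so 2.092 kg = 2.092 / 1e-06 = 2092000 mg ≈ 2.092e+06 mg (4 s.f.).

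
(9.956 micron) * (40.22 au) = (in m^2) 5.99e+07. Check: 1 micron = 1e-06 m, so 9.956 micron = 9.956 * 1e-06 = 9.956e-06 m. 1 au = 1.4959787e+11 m, so 40.22 au = 40.22 * 1.4959787e+11 = 6.0168264e+12 m. Combine: 9.956e-06 m * 6.0168264e+12 m = 59903523 m^2. Result: 59903523 m^2 ≈ 5.99e+07 m^2 (4 s.f.).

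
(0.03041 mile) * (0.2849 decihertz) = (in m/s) 1.394. Check: 1 mile = 1609.344 m, so 0.03041 mile = 0.03041 * 1609.344 = 48.940151 m. 1 decihertz = 0.1 Hz, so 0.2849 decihertz = 0.2849 * 0.1 = 0.02849 Hz. Combine: 48.940151 m * 0.02849 Hz = 1.3943049 m/s. Result: 1.3943049 m/s ≈ 1.394 m/s (4 s.f.).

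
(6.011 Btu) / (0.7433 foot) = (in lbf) 1 Btu = 1055.0559 J, so 6.011 Btu = 6.011 * 1055.0559 = 6341.9407 J. 1 foot = 0.3048 m, so 0.7433 foot = 0.7433 * 0.3048 = 0.22655784 m. Combine: 6341.9407 J / 0.22655784 m = 27992.59 N. 1 lbf = 4.4482216 N, so 27992.59 N = 27992.59 / 4.4482216 = 6292.9846 lbf ≈ 6293 lbf (4 s.f.). Final answer: 6293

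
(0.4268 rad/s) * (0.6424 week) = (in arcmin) 0.4268 rad/s is already in rad/s. 1 week = 604800 s, so 0.6424 week = 0.6424 * 604800 = 388523.52 s. Combine: 0.4268 rad/s * 388523.52 s = 165821.84 rad. 1 arcmin = 0.00029088821 rad, so 165821.84 rad = 165821.84 / 0.00029088821 = 5.7005349e+08 arcmin ≈ 5.701e+08 arcmin (4 s.f.). Final answer: 5.701e+08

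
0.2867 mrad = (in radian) 0.0002867. Check: 1 mrad = 0.001 rad, so 0.2867 mrad = 0.2867 * 0.001 = 0.0002867 rad. 0.0002867 rad = 0.0002867 radian.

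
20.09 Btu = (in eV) 1.323e+23. Check: 1 Btu = 1055.0559 J, so 20.09 Btu = 20.09 * 1055.0559 = 21196.072 J. 1 eV = 1.6021766e-19 J, so 21196.072 J = 21196.072 / 1.6021766e-19 = 1.3229548e+23 eV ≈ 1.323e+23 eV (4 s.f.).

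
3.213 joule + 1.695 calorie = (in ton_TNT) 2.463e-09. Check: 3.213 joule = 3.213 J. 1 calorie = 4.184 J, so 1.695 calorie = 1.695 * 4.184 = 7.09188 J. Sum: 3.213 + 7.09188 = 10.30488 J. 1 ton_TNT = 4.184e+09 J, so 10.30488 J = 10.30488 / 4.184e+09 = 2.4629254e-09 ton_TNT ≈ 2.463e-09 ton_TNT (4 s.f.).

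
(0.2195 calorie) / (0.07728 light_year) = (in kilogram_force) 1 calorie = 4.184 J, so 0.2195 calorie = 0.2195 * 4.184 = 0.918388 J. 1 light_year = 9.4607305e+15 m, so 0.07728 light_year = 0.07728 * 9.4607305e+15 = 7.3112525e+14 m. Combine: 0.918388 J / 7.3112525e+14 m = 1.2561295e-15 N. 1 kilogram_force = 9.80665 N, so 1.2561295e-15 N = 1.2561295e-15 / 9.80665 = 1.2808956e-16 kilogram_force ≈ 1.281e-16 kilogram_force (4 s.f.). Final answer: 1.281e-16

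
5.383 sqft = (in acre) 0.0001236. Check: 1 sqft = 0.09290304 m^2, so 5.383 sqft = 5.383 * 0.09290304 = 0.50009706 m^2. 1 acre = 4046.8564 m^2, so 0.50009706 m^2 = 0.50009706 / 4046.8564 = 0.00012357668 acre ≈ 0.0001236 acre (4 s.f.).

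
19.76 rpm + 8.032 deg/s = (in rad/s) 2.209. Check: 1 rpm = 0.10471976 rad/s, so 19.76 rpm = 19.76 * 0.10471976 = 2.0692624 rad/s. 1 deg/s = 0.017453293 rad/s, so 8.032 deg/s = 8.032 * 0.017453293 = 0.14018485 rad/s. Sum: 2.0692624 + 0.14018485 = 2.2094472 rad/s. Result: 2.2094472 rad/s ≈ 2.209 rad/s (4 s.f.).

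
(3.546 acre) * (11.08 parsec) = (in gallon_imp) 1 acre = 4046.8564 m^2, so 3.546 acre = 3.546 * 4046.8564 = 14350.153 m^2. 1 parsec = 3.0856776e+16 m, so 11.08 parsec = 11.08 * 3.0856776e+16 = 3.4189308e+17 m. Combine: 14350.153 m^2 * 3.4189308e+17 m = 4.9062179e+21 m^3. 1 gallon_imp = 0.00454609 m^3, so 4.9062179e+21 m^3 = 4.9062179e+21 / 0.00454609 = 1.0792171e+24 gallon_imp ≈ 1.079e+24 gallon_imp (4 s.f.). Final answer: 1.079e+24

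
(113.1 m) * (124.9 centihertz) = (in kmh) 508.5. Check: 113.1 m is already in m. 1 centihertz = 0.01 Hz, so 124.9 centihertz = 124.9 * 0.01 = 1.249 Hz. Combine: 113.1 m * 1.249 Hz = 141.2619 m/s. 1 kmh = 0.27777778 m/s, so 141.2619 m/s = 141.2619 / 0.27777778 = 508.54284 kmh ≈ 508.5 kmh (4 s.f.).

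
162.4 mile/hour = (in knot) 141.1. Check: 1 mile/hour = 0.44704 m/s, so 162.4 mile/hour = 162.4 * 0.44704 = 72.599296 m/s. 1 knot = 0.51444444 m/s, so 72.599296 m/s = 72.599296 / 0.51444444 = 141.12174 knot ≈ 141.1 knot (4 s.f.).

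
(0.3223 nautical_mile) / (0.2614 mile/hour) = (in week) 0.008446. Check: 1 nautical_mile = 1852 m, so 0.3223 nautical_mile = 0.3223 * 1852 = 596.8996 m. 1 mile/hour = 0.44704 m/s, so 0.2614 mile/hour = 0.2614 * 0.44704 = 0.11685626 m/s. Combine: 596.8996 m / 0.11685626 m/s = 5107.9816 s. 1 week = 604800 s, so 5107.9816 s = 5107.9816 / 604800 = 0.0084457367 week ≈ 0.008446 week (4 s.f.).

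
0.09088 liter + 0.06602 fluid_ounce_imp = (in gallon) 1 liter = 0.001 m^3, so 0.09088 liter = 0.09088 * 0.001 = 9.088e-05 m^3. 1 fluid_ounce_imp = 2.8413063e-05 m^3, so 0.06602 fluid_ounce_imp = 0.06602 * 2.8413063e-05 = 1.8758304e-06 m^3. Sum: 9.088e-05 + 1.8758304e-06 = 9.275583e-05 m^3. 1 gallon = 0.0037854118 m^3, so 9.275583e-05 m^3 = 9.275583e-05 / 0.0037854118 = 0.024503498 gallon ≈ 0.0245 gallon (4 s.f.). Final answer: 0.0245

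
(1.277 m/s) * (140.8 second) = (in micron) 1.277 m/s is already in m/s. 140.8 second = 140.8 s. Combine: 1.277 m/s * 140.8 s = 179.8016 m. 1 micron = 1e-06 m, so 179.8016 m = 179.8016 / 1e-06 = 1.798016e+08 micron ≈ 1.798e+08 micron (4 s.f.). Final answer: 1.798e+08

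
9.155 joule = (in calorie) 9.155 joule = 9.155 J. 1 calorie = 4.184 J, so 9.155 J = 9.155 / 4.184 = 2.1880975 calorie ≈ 2.188 calorie (4 s.f.). Final answer: 2.188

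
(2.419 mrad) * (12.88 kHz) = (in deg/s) 1785. Check: 1 mrad = 0.001 rad, so 2.419 mrad = 2.419 * 0.001 = 0.002419 rad. 1 kHz = 1000 Hz, so 12.88 kHz = 12.88 * 1000 = 12880 Hz. Combine: 0.002419 rad * 12880 Hz = 31.15672 rad/s. 1 deg/s = 0.017453293 rad/s, so 31.15672 rad/s = 31.15672 / 0.017453293 = 1785.1486 deg/s ≈ 1785 deg/s (4 s.f.).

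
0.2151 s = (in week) 1 week = 604800 s, so 0.2151 s = 0.2151 / 604800 = 3.5565476e-07 week ≈ 3.557e-07 week (4 s.f.). Final answer: 3.557e-07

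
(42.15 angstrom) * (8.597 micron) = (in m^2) 3.624e-14. Check: 1 angstrom = 1e-10 m, so 42.15 angstrom = 42.15 * 1e-10 = 4.215e-09 m. 1 micron = 1e-06 m, so 8.597 micron = 8.597 * 1e-06 = 8.597e-06 m. Combine: 4.215e-09 m * 8.597e-06 m = 3.6236355e-14 m^2. Result: 3.6236355e-14 m^2 ≈ 3.624e-14 m^2 (4 s.f.).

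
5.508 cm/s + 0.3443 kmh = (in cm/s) 1 cm/s = 0.01 m/s, so 5.508 cm/s = 5.508 * 0.01 = 0.05508 m/s. 1 kmh = 0.27777778 m/s, so 0.3443 kmh = 0.3443 * 0.27777778 = 0.095638889 m/s. Sum: 0.05508 + 0.095638889 = 0.15071889 m/s. 1 cm/s = 0.01 m/s, so 0.15071889 m/s = 0.15071889 / 0.01 = 15.071889 cm/s ≈ 15.07 cm/s (4 s.f.). Final answer: 15.07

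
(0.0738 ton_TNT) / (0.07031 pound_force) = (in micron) 9.873e+14. Check: 1 ton_TNT = 4.184e+09 J, so 0.0738 ton_TNT = 0.0738 * 4.184e+09 = 3.087792e+08 J. 1 pound_force = 4.4482216 N, so 0.07031 pound_force = 0.07031 * 4.4482216 = 0.31275446 N. Combine: 3.087792e+08 J / 0.31275446 N = 9.8728951e+08 m. 1 micron = 1e-06 m, so 9.8728951e+08 m = 9.8728951e+08 / 1e-06 = 9.8728951e+14 micron ≈ 9.873e+14 micron (4 s.f.).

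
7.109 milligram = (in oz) 0.0002508. Check: 1 milligram = 1e-06 kg, so 7.109 milligram = 7.109 * 1e-06 = 7.109e-06 kg. 1 oz = 0.028349523 kg, so 7.109e-06 kg = 7.109e-06 / 0.028349523 = 0.0002507626 oz ≈ 0.0002508 oz (4 s.f.).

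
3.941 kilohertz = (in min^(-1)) 1 kilohertz = 1000 Hz, so 3.941 kilohertz = 3.941 * 1000 = 3941 Hz. 1 min^(-1) = 0.016666667 Hz, so 3941 Hz = 3941 / 0.016666667 = 236460 min^(-1) ≈ 2.365e+05 min^(-1) (4 s.f.). Final answer: 2.365e+05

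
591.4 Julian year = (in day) 1 Julian year = 31557600 s, so 591.4 Julian year = 591.4 * 31557600 = 1.8663165e+10 s. 1 day = 86400 s, so 1.8663165e+10 s = 1.8663165e+10 / 86400 = 216008.85 day ≈ 2.16e+05 day (4 s.f.). Final answer: 2.16e+05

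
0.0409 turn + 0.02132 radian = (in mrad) 278.3. Check: 1 turn = 6.2831853 rad, so 0.0409 turn = 0.0409 * 6.2831853 = 0.25698228 rad. 0.02132 radian = 0.02132 rad. Sum: 0.25698228 + 0.02132 = 0.27830228 rad. 1 mrad = 0.001 rad, so 0.27830228 rad = 0.27830228 / 0.001 = 278.30228 mrad ≈ 278.3 mrad (4 s.f.).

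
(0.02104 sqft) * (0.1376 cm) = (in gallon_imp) 0.0005916. Check: 1 sqft = 0.09290304 m^2, so 0.02104 sqft = 0.02104 * 0.09290304 = 0.00195468 m^2. 1 cm = 0.01 m, so 0.1376 cm = 0.1376 * 0.01 = 0.001376 m. Combine: 0.00195468 m^2 * 0.001376 m = 2.6896396e-06 m^3. 1 gallon_imp = 0.00454609 m^3, so 2.6896396e-06 m^3 = 2.6896396e-06 / 0.00454609 = 0.00059163801 gallon_imp ≈ 0.0005916 gallon_imp (4 s.f.).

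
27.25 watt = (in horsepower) 0.03654. Check: 27.25 watt = 27.25 W. 1 horsepower = 745.69987 W, so 27.25 W = 27.25 / 745.69987 = 0.036542852 horsepower ≈ 0.03654 horsepower (4 s.f.).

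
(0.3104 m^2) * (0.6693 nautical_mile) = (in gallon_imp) 8.463e+04. Check: 0.3104 m^2 is already in m^2. 1 nautical_mile = 1852 m, so 0.6693 nautical_mile = 0.6693 * 1852 = 1239.5436 m. Combine: 0.3104 m^2 * 1239.5436 m = 384.75433 m^3. 1 gallon_imp = 0.00454609 m^3, so 384.75433 m^3 = 384.75433 / 0.00454609 = 84634.122 gallon_imp ≈ 8.463e+04 gallon_imp (4 s.f.).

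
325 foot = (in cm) 1 foot = 0.3048 m, so 325 foot = 325 * 0.3048 = 99.06 m. 1 cm = 0.01 m, so 99.06 m = 99.06 / 0.01 = 9906 cm. Final answer: 9906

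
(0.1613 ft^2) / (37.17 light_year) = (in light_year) 1 ft^2 = 0.09290304 m^2, so 0.1613 ft^2 = 0.1613 * 0.09290304 = 0.01498526 m^2. 1 light_year = 9.4607305e+15 m, so 37.17 light_year = 37.17 * 9.4607305e+15 = 3.5165535e+17 m. Combine: 0.01498526 m^2 / 3.5165535e+17 m = 4.2613486e-20 m. 1 light_year = 9.4607305e+15 m, so 4.2613486e-20 m = 4.2613486e-20 / 9.4607305e+15 = 4.504249e-36 light_year ≈ 4.504e-36 light_year (4 s.f.). Final answer: 4.504e-36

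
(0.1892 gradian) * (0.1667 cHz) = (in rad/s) 1 gradian = 0.015707963 rad, so 0.1892 gradian = 0.1892 * 0.015707963 = 0.0029719467 rad. 1 cHz = 0.01 Hz, so 0.1667 cHz = 0.1667 * 0.01 = 0.001667 Hz. Combine: 0.0029719467 rad * 0.001667 Hz = 4.9542351e-06 rad/s. Result: 4.9542351e-06 rad/s ≈ 4.954e-06 rad/s (4 s.f.). Final answer: 4.954e-06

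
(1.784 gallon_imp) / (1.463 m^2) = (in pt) 1 gallon_imp = 0.00454609 m^3, so 1.784 gallon_imp = 1.784 * 0.00454609 = 0.0081102246 m^3. 1.463 m^2 is already in m^2. Combine: 0.0081102246 m^3 / 1.463 m^2 = 0.0055435575 m. 1 pt = 0.00035277778 m, so 0.0055435575 m = 0.0055435575 / 0.00035277778 = 15.714021 pt ≈ 15.71 pt (4 s.f.). Final answer: 15.71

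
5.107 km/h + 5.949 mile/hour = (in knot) 1 km/h = 0.27777778 m/s, so 5.107 km/h = 5.107 * 0.27777778 = 1.4186111 m/s. 1 mile/hour = 0.44704 m/s, so 5.949 mile/hour = 5.949 * 0.44704 = 2.659441 m/s. Sum: 1.4186111 + 2.659441 = 4.0780521 m/s. 1 knot = 0.51444444 m/s, so 4.0780521 m/s = 4.0780521 / 0.51444444 = 7.9270991 knot ≈ 7.927 knot (4 s.f.). Final answer: 7.927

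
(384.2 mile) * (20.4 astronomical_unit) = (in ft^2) 1 mile = 1609.344 m, so 384.2 mile = 384.2 * 1609.344 = 618309.96 m. 1 astronomical_unit = 1.4959787e+11 m, so 20.4 astronomical_unit = 20.4 * 1.4959787e+11 = 3.0517966e+12 m. Combine: 618309.96 m * 3.0517966e+12 m = 1.8869562e+18 m^2. 1 ft^2 = 0.09290304 m^2, so 1.8869562e+18 m^2 = 1.8869562e+18 / 0.09290304 = 2.0311028e+19 ft^2 ≈ 2.031e+19 ft^2 (4 s.f.). Final answer: 2.031e+19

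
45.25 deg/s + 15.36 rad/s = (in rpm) 1 deg/s = 0.017453293 rad/s, so 45.25 deg/s = 45.25 * 0.017453293 = 0.78976149 rad/s. 15.36 rad/s is already in rad/s. Sum: 0.78976149 + 15.36 = 16.149761 rad/s. 1 rpm = 0.10471976 rad/s, so 16.149761 rad/s = 16.149761 / 0.10471976 = 154.21886 rpm ≈ 154.2 rpm (4 s.f.). Final answer: 154.2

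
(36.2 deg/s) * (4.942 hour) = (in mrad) 1.124e+07. Check: 1 deg/s = 0.017453293 rad/s, so 36.2 deg/s = 36.2 * 0.017453293 = 0.63180919 rad/s. 1 hour = 3600 s, so 4.942 hour = 4.942 * 3600 = 17791.2 s. Combine: 0.63180919 rad/s * 17791.2 s = 11240.644 rad. 1 mrad = 0.001 rad, so 11240.644 rad = 11240.644 / 0.001 = 11240644 mrad ≈ 1.124e+07 mrad (4 s.f.).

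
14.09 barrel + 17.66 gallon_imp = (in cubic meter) 1 barrel = 0.15898729 m^3, so 14.09 barrel = 14.09 * 0.15898729 = 2.240131 m^3. 1 gallon_imp = 0.00454609 m^3, so 17.66 gallon_imp = 17.66 * 0.00454609 = 0.080283949 m^3. Sum: 2.240131 + 0.080283949 = 2.3204149 m^3. 2.3204149 m^3 = 2.3204149 cubic meter ≈ 2.32 cubic meter (4 s.f.). Final answer: 2.32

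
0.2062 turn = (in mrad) 1296. Check: 1 turn = 6.2831853 rad, so 0.2062 turn = 0.2062 * 6.2831853 = 1.2955928 rad. 1 mrad = 0.001 rad, so 1.2955928 rad = 1.2955928 / 0.001 = 1295.5928 mrad ≈ 1296 mrad (4 s.f.).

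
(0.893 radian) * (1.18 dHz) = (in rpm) 0.893 radian = 0.893 rad. 1 dHz = 0.1 Hz, so 1.18 dHz = 1.18 * 0.1 = 0.118 Hz. Combine: 0.893 rad * 0.118 Hz = 0.105374 rad/s. 1 rpm = 0.10471976 rad/s, so 0.105374 rad/s = 0.105374 / 0.10471976 = 1.0062476 rpm ≈ 1.006 rpm (4 s.f.). Final answer: 1.006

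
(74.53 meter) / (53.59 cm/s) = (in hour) 0.03863. Check: 74.53 meter = 74.53 m. 1 cm/s = 0.01 m/s, so 53.59 cm/s = 53.59 * 0.01 = 0.5359 m/s. Combine: 74.53 m / 0.5359 m/s = 139.07445 s. 1 hour = 3600 s, so 139.07445 s = 139.07445 / 3600 = 0.038631793 hour ≈ 0.03863 hour (4 s.f.).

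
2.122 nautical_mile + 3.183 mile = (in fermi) 9.052e+18. Check: 1 nautical_mile = 1852 m, so 2.122 nautical_mile = 2.122 * 1852 = 3929.944 m. 1 mile = 1609.344 m, so 3.183 mile = 3.183 * 1609.344 = 5122.542 m. Sum: 3929.944 + 5122.542 = 9052.486 m. 1 fermi = 1e-15 m, so 9052.486 m = 9052.486 / 1e-15 = 9.052486e+18 fermi ≈ 9.052e+18 fermi (4 s.f.).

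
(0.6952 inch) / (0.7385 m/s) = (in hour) 1 inch = 0.0254 m, so 0.6952 inch = 0.6952 * 0.0254 = 0.01765808 m. 0.7385 m/s is already in m/s. Combine: 0.01765808 m / 0.7385 m/s = 0.023910738 s. 1 hour = 3600 s, so 0.023910738 s = 0.023910738 / 3600 = 6.6418717e-06 hour ≈ 6.642e-06 hour (4 s.f.). Final answer: 6.642e-06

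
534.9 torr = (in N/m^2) 7.131e+04. Check: 1 torr = 133.32237 Pa, so 534.9 torr = 534.9 * 133.32237 = 71314.135 Pa. 71314.135 Pa = 71314.135 N/m^2 ≈ 7.131e+04 N/m^2 (4 s.f.).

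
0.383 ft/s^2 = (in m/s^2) 0.1167. Check: 1 ft/s^2 = 0.3048 m/s^2, so 0.383 ft/s^2 = 0.383 * 0.3048 = 0.1167384 m/s^2. Result: 0.1167384 m/s^2 ≈ 0.1167 m/s^2 (4 s.f.).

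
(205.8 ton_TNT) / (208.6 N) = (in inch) 1.625e+11. Check: 1 ton_TNT = 4.184e+09 J, so 205.8 ton_TNT = 205.8 * 4.184e+09 = 8.610672e+11 J. 208.6 N is already in N. Combine: 8.610672e+11 J / 208.6 N = 4.1278389e+09 m. 1 inch = 0.0254 m, so 4.1278389e+09 m = 4.1278389e+09 / 0.0254 = 1.6251334e+11 inch ≈ 1.625e+11 inch (4 s.f.).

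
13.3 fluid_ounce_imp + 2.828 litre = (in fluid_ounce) 108.4. Check: 1 fluid_ounce_imp = 2.8413063e-05 m^3, so 13.3 fluid_ounce_imp = 13.3 * 2.8413063e-05 = 0.00037789373 m^3. 1 litre = 0.001 m^3, so 2.828 litre = 2.828 * 0.001 = 0.002828 m^3. Sum: 0.00037789373 + 0.002828 = 0.0032058937 m^3. 1 fluid_ounce = 2.957353e-05 m^3, so 0.0032058937 m^3 = 0.0032058937 / 2.957353e-05 = 108.40416 fluid_ounce ≈ 108.4 fluid_ounce (4 s.f.).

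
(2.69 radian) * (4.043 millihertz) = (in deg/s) 0.6231. Check: 2.69 radian = 2.69 rad. 1 millihertz = 0.001 Hz, so 4.043 millihertz = 4.043 * 0.001 = 0.004043 Hz. Combine: 2.69 rad * 0.004043 Hz = 0.01087567 rad/s. 1 deg/s = 0.017453293 rad/s, so 0.01087567 rad/s = 0.01087567 / 0.017453293 = 0.62312999 deg/s ≈ 0.6231 deg/s (4 s.f.).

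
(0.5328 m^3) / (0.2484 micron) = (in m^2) 2.145e+06. Check: 0.5328 m^3 is already in m^3. 1 micron = 1e-06 m, so 0.2484 micron = 0.2484 * 1e-06 = 2.484e-07 m. Combine: 0.5328 m^3 / 2.484e-07 m = 2144927.5 m^2. Result: 2144927.5 m^2 ≈ 2.145e+06 m^2 (4 s.f.).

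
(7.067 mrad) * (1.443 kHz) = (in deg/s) 1 mrad = 0.001 rad, so 7.067 mrad = 7.067 * 0.001 = 0.007067 rad. 1 kHz = 1000 Hz, so 1.443 kHz = 1.443 * 1000 = 1443 Hz. Combine: 0.007067 rad * 1443 Hz = 10.197681 rad/s. 1 deg/s = 0.017453293 rad/s, so 10.197681 rad/s = 10.197681 / 0.017453293 = 584.28408 deg/s ≈ 584.3 deg/s (4 s.f.). Final answer: 584.3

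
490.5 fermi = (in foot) 1 fermi = 1e-15 m, so 490.5 fermi = 490.5 * 1e-15 = 4.905e-13 m. 1 foot = 0.3048 m, so 4.905e-13 m = 4.905e-13 / 0.3048 = 1.609252e-12 foot ≈ 1.609e-12 foot (4 s.f.). Final answer: 1.609e-12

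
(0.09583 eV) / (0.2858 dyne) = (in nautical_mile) 1 eV = 1.6021766e-19 J, so 0.09583 eV = 0.09583 * 1.6021766e-19 = 1.5353659e-20 J. 1 dyne = 1e-05 N, so 0.2858 dyne = 0.2858 * 1e-05 = 2.858e-06 N. Combine: 1.5353659e-20 J / 2.858e-06 N = 5.3721689e-15 m. 1 nautical_mile = 1852 m, so 5.3721689e-15 m = 5.3721689e-15 / 1852 = 2.9007391e-18 nautical_mile ≈ 2.901e-18 nautical_mile (4 s.f.). Final answer: 2.901e-18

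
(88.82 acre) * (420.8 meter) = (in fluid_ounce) 5.114e+12. Check: 1 acre = 4046.8564 m^2, so 88.82 acre = 88.82 * 4046.8564 = 359441.79 m^2. 420.8 meter = 420.8 m. Combine: 359441.79 m^2 * 420.8 m = 1.512531e+08 m^3. 1 fluid_ounce = 2.957353e-05 m^3, so 1.512531e+08 m^3 = 1.512531e+08 / 2.957353e-05 = 5.1144759e+12 fluid_ounce ≈ 5.114e+12 fluid_ounce (4 s.f.).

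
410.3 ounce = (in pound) 25.64. Check: 1 ounce = 0.028349523 kg, so 410.3 ounce = 410.3 * 0.028349523 = 11.631809 kg. 1 pound = 0.45359237 kg, so 11.631809 kg = 11.631809 / 0.45359237 = 25.64375 pound ≈ 25.64 pound (4 s.f.).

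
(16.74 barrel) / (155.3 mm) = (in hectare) 1 barrel = 0.15898729 m^3, so 16.74 barrel = 16.74 * 0.15898729 = 2.6614473 m^3. 1 mm = 0.001 m, so 155.3 mm = 155.3 * 0.001 = 0.1553 m. Combine: 2.6614473 m^3 / 0.1553 m = 17.137459 m^2. 1 hectare = 10000 m^2, so 17.137459 m^2 = 17.137459 / 10000 = 0.0017137459 hectare ≈ 0.001714 hectare (4 s.f.). Final answer: 0.001714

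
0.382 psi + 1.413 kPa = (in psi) 0.5869. Check: 1 psi = 6894.7573 Pa, so 0.382 psi = 0.382 * 6894.7573 = 2633.7973 Pa. 1 kPa = 1000 Pa, so 1.413 kPa = 1.413 * 1000 = 1413 Pa. Sum: 2633.7973 + 1413 = 4046.7973 Pa. 1 psi = 6894.7573 Pa, so 4046.7973 Pa = 4046.7973 / 6894.7573 = 0.58693832 psi ≈ 0.5869 psi (4 s.f.).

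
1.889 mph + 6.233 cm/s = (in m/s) 1 mph = 0.44704 m/s, so 1.889 mph = 1.889 * 0.44704 = 0.84445856 m/s. 1 cm/s = 0.01 m/s, so 6.233 cm/s = 6.233 * 0.01 = 0.06233 m/s. Sum: 0.84445856 + 0.06233 = 0.90678856 m/s. Result: 0.90678856 m/s ≈ 0.9068 m/s (4 s.f.). Final answer: 0.9068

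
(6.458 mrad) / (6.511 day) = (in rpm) 1.096e-07. Check: 1 mrad = 0.001 rad, so 6.458 mrad = 6.458 * 0.001 = 0.006458 rad. 1 day = 86400 s, so 6.511 day = 6.511 * 86400 = 562550.4 s. Combine: 0.006458 rad / 562550.4 s = 1.147986e-08 rad/s. 1 rpm = 0.10471976 rad/s, so 1.147986e-08 rad/s = 1.147986e-08 / 0.10471976 = 1.0962459e-07 rpm ≈ 1.096e-07 rpm (4 s.f.).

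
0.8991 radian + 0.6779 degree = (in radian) 0.8991 radian = 0.8991 rad. 1 degree = 0.017453293 rad, so 0.6779 degree = 0.6779 * 0.017453293 = 0.011831587 rad. Sum: 0.8991 + 0.011831587 = 0.91093159 rad. 0.91093159 rad = 0.91093159 radian ≈ 0.9109 radian (4 s.f.). Final answer: 0.9109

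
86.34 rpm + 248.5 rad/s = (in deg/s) 1.476e+04. Check: 1 rpm = 0.10471976 rad/s, so 86.34 rpm = 86.34 * 0.10471976 = 9.0415037 rad/s. 248.5 rad/s is already in rad/s. Sum: 9.0415037 + 248.5 = 257.5415 rad/s. 1 deg/s = 0.017453293 rad/s, so 257.5415 rad/s = 257.5415 / 0.017453293 = 14756.041 deg/s ≈ 1.476e+04 deg/s (4 s.f.).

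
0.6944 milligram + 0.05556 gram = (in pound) 1 milligram = 1e-06 kg, so 0.6944 milligram = 0.6944 * 1e-06 = 6.944e-07 kg. 1 gram = 0.001 kg, so 0.05556 gram = 0.05556 * 0.001 = 5.556e-05 kg. Sum: 6.944e-07 + 5.556e-05 = 5.62544e-05 kg. 1 pound = 0.45359237 kg, so 5.62544e-05 kg = 5.62544e-05 / 0.45359237 = 0.00012401972 pound ≈ 0.000124 pound (4 s.f.). Final answer: 0.000124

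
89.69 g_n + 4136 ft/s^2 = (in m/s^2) 1 g_n = 9.80665 m/s^2, so 89.69 g_n = 89.69 * 9.80665 = 879.55844 m/s^2. 1 ft/s^2 = 0.3048 m/s^2, so 4136 ft/s^2 = 4136 * 0.3048 = 1260.6528 m/s^2. Sum: 879.55844 + 1260.6528 = 2140.2112 m/s^2. Result: 2140.2112 m/s^2 ≈ 2140 m/s^2 (4 s.f.). Final answer: 2140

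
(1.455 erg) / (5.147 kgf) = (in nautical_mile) 1.556e-12. Check: 1 erg = 1e-07 J, so 1.455 erg = 1.455 * 1e-07 = 1.455e-07 J. 1 kgf = 9.80665 N, so 5.147 kgf = 5.147 * 9.80665 = 50.474828 N. Combine: 1.455e-07 J / 50.474828 N = 2.882625e-09 m. 1 nautical_mile = 1852 m, so 2.882625e-09 m = 2.882625e-09 / 1852 = 1.556493e-12 nautical_mile ≈ 1.556e-12 nautical_mile (4 s.f.).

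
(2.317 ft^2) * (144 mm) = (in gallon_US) 8.189. Check: 1 ft^2 = 0.09290304 m^2, so 2.317 ft^2 = 2.317 * 0.09290304 = 0.21525634 m^2. 1 mm = 0.001 m, so 144 mm = 144 * 0.001 = 0.144 m. Combine: 0.21525634 m^2 * 0.144 m = 0.030996913 m^3. 1 gallon_US = 0.0037854118 m^3, so 0.030996913 m^3 = 0.030996913 / 0.0037854118 = 8.1885183 gallon_US ≈ 8.189 gallon_US (4 s.f.).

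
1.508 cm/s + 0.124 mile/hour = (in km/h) 0.2538. Check: 1 cm/s = 0.01 m/s, so 1.508 cm/s = 1.508 * 0.01 = 0.01508 m/s. 1 mile/hour = 0.44704 m/s, so 0.124 mile/hour = 0.124 * 0.44704 = 0.05543296 m/s. Sum: 0.01508 + 0.05543296 = 0.07051296 m/s. 1 km/h = 0.27777778 m/s, so 0.07051296 m/s = 0.07051296 / 0.27777778 = 0.25384666 km/h ≈ 0.2538 km/h (4 s.f.).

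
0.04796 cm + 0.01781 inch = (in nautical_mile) 1 cm = 0.01 m, so 0.04796 cm = 0.04796 * 0.01 = 0.0004796 m. 1 inch = 0.0254 m, so 0.01781 inch = 0.01781 * 0.0254 = 0.000452374 m. Sum: 0.0004796 + 0.000452374 = 0.000931974 m. 1 nautical_mile = 1852 m, so 0.000931974 m = 0.000931974 / 1852 = 5.032257e-07 nautical_mile ≈ 5.032e-07 nautical_mile (4 s.f.). Final answer: 5.032e-07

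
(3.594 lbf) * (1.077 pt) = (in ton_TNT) 1.452e-12. Check: 1 lbf = 4.4482216 N, so 3.594 lbf = 3.594 * 4.4482216 = 15.986908 N. 1 pt = 0.00035277778 m, so 1.077 pt = 1.077 * 0.00035277778 = 0.00037994167 m. Combine: 15.986908 N * 0.00037994167 m = 0.0060740927 J. 1 ton_TNT = 4.184e+09 J, so 0.0060740927 J = 0.0060740927 / 4.184e+09 = 1.451743e-12 ton_TNT ≈ 1.452e-12 ton_TNT (4 s.f.).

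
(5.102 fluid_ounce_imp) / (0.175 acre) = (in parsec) 1 fluid_ounce_imp = 2.8413063e-05 m^3, so 5.102 fluid_ounce_imp = 5.102 * 2.8413063e-05 = 0.00014496344 m^3. 1 acre = 4046.8564 m^2, so 0.175 acre = 0.175 * 4046.8564 = 708.19987 m^2. Combine: 0.00014496344 m^3 / 708.19987 m^2 = 2.0469284e-07 m. 1 parsec = 3.0856776e+16 m, so 2.0469284e-07 m = 2.0469284e-07 / 3.0856776e+16 = 6.6336432e-24 parsec ≈ 6.634e-24 parsec (4 s.f.). Final answer: 6.634e-24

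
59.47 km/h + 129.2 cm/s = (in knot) 34.62. Check: 1 km/h = 0.27777778 m/s, so 59.47 km/h = 59.47 * 0.27777778 = 16.519444 m/s. 1 cm/s = 0.01 m/s, so 129.2 cm/s = 129.2 * 0.01 = 1.292 m/s. Sum: 16.519444 + 1.292 = 17.811444 m/s. 1 knot = 0.51444444 m/s, so 17.811444 m/s = 17.811444 / 0.51444444 = 34.622678 knot ≈ 34.62 knot (4 s.f.).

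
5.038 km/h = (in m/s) 1 km/h = 0.27777778 m/s, so 5.038 km/h = 5.038 * 0.27777778 = 1.3994444 m/s. Result: 1.3994444 m/s ≈ 1.399 m/s (4 s.f.). Final answer: 1.399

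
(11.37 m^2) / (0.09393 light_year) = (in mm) 11.37 m^2 is already in m^2. 1 light_year = 9.4607305e+15 m, so 0.09393 light_year = 0.09393 * 9.4607305e+15 = 8.8864641e+14 m. Combine: 11.37 m^2 / 8.8864641e+14 m = 1.279474e-14 m. 1 mm = 0.001 m, so 1.279474e-14 m = 1.279474e-14 / 0.001 = 1.279474e-11 mm ≈ 1.279e-11 mm (4 s.f.). Final answer: 1.279e-11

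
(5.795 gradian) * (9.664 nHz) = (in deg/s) 1 gradian = 0.015707963 rad, so 5.795 gradian = 5.795 * 0.015707963 = 0.091027647 rad. 1 nHz = 1e-09 Hz, so 9.664 nHz = 9.664 * 1e-09 = 9.664e-09 Hz. Combine: 0.091027647 rad * 9.664e-09 Hz = 8.7969118e-10 rad/s. 1 deg/s = 0.017453293 rad/s, so 8.7969118e-10 rad/s = 8.7969118e-10 / 0.017453293 = 5.0402592e-08 deg/s ≈ 5.04e-08 deg/s (4 s.f.). Final answer: 5.04e-08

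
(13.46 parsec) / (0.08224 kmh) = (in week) 3.006e+13. Check: 1 parsec = 3.0856776e+16 m, so 13.46 parsec = 13.46 * 3.0856776e+16 = 4.153322e+17 m. 1 kmh = 0.27777778 m/s, so 0.08224 kmh = 0.08224 * 0.27777778 = 0.022844444 m/s. Combine: 4.153322e+17 m / 0.022844444 m/s = 1.8180884e+19 s. 1 week = 604800 s, so 1.8180884e+19 s = 1.8180884e+19 / 604800 = 3.0060986e+13 week ≈ 3.006e+13 week (4 s.f.).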